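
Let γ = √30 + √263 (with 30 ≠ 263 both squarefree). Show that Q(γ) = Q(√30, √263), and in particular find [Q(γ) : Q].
[Q(γ) : Q] = 4 (equivalently, Q(γ) = Q(√30, √263))

Obviously Q(γ) ⊆ Q(√30, √263), and [Q(√30, √263):Q] = 4 (since 30, 263 are distinct squarefree integers > 1 with 7890 not a perfect square). To show equality we compute the minimal polynomial of γ. From γ = √30 + √263: γ^2 = 30 + 2√(7890) + 263 = 293 + 2√(7890), so γ^2 - 293 = 2√(7890); squaring, (γ^2 - 293)^2 = 4·7890, i.e. γ^4 - 586γ^2 + 85849 - 31560 = 0, i.e. γ^4 - 586γ^2 + 54289 = 0. So γ is a root of x^4 - 586x^2 + 54289. This polynomial is irreducible over Q: it has no rational root (each ±√30 ± √263 is irrational), and any factorization into two quadratics over Q would force √(7890) ∈ Q (pairing opposite roots) or √30, √263 ∈ Q (other pairings), all impossible. Hence [Q(γ):Q] = 4 = [Q(√30, √263):Q], so Q(γ) = Q(√30, √263).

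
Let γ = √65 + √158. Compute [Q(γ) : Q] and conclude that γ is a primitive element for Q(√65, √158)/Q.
[Q(γ) : Q] = 4 (equivalently, Q(γ) = Q(√65, √158))

Obviously Q(γ) ⊆ Q(√65, √158), and [Q(√65, √158):Q] = 4 (since 65, 158 are distinct squarefree integers > 1 with 10270 not a perfect square). To show equality we compute the minimal polynomial of γ. From γ = √65 + √158: γ^2 = 65 + 2√(10270) + 158 = 223 + 2√(10270), so γ^2 - 223 = 2√(10270); squaring, (γ^2 - 223)^2 = 4·10270, i.e. γ^4 - 446γ^2 + 49729 - 41080 = 0, i.e. γ^4 - 446γ^2 + 8649 = 0. So γ is a root of x^4 - 446x^2 + 8649. This polynomial is irreducible over Q: it has no rational root (each ±√65 ± √158 is irrational), and any factorization into two quadratics over Q would force √(10270) ∈ Q (pairing opposite roots) or √65, √158 ∈ Q (other pairings), all impossible. Hence [Q(γ):Q] = 4 = [Q(√65, √158):Q], so Q(γ) = Q(√65, √158).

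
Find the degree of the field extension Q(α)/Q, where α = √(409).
[Q(α):Q] = 2

[Q(α):Q] equals the degree of the minimal polynomial of α. Here α^2 = 409 and x^2 - 409 is irreducible (d = 409 is squarefree, ≠ 1, hence not a square), so deg(m_α) = 2. Thus [Q(α):Q] = 2.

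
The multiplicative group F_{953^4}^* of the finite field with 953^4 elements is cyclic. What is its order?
|F_{953^4}^*| = 824843587680

F_{953^4} has 953^4 = 824843587681 elements; its multiplicative group consists of all nonzero elements, so |F_{953^4}^*| = 824843587681 - 1 = 824843587680. (It is cyclic since any finite subgroup of the multiplicative group of a field is cyclic.)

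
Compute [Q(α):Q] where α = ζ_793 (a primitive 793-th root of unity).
[Q(α):Q] = 720

The minimal polynomial of ζ_793 over Q is the 793-th cyclotomic polynomial Φ_793(x), which is irreducible over Q and has degree φ(793) = 720. Hence [Q(α):Q] = φ(793) = 720.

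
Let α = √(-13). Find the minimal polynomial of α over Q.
m_α(x) = x^2 + 13

α satisfies α^2 + 13 = 0, so x^2 + 13 annihilates α. Since d = -13 is squarefree and ≠ 1, it is not a perfect square in Q, so x^2 + 13 has no rational root and is therefore irreducible over Q (a degree-2 polynomial over a field is irreducible iff it has no root). Hence m_α(x) = x^2 + 13.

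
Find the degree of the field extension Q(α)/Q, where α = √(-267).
[Q(α):Q] = 2

[Q(α):Q] equals the degree of the minimal polynomial of α. Here α^2 = -267 and x^2 + 267 is irreducible (d = -267 is squarefree, ≠ 1, hence not a square), so deg(m_α) = 2. Thus [Q(α):Q] = 2.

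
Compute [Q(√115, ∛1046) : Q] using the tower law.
[Q(√115, ∛1046) : Q] = 6

Let L = Q(√115, ∛1046). Since Q(√115) ⊂ L and [Q(√115):Q] = 2, the tower law gives 2 | [L:Q]. Likewise Q(∛1046) ⊂ L with [Q(∛1046):Q] = 3 (because 1046 is not a perfect cube), so 3 | [L:Q]. As gcd(2,3) = 1, [L:Q] is divisible by 6. Conversely L is generated over Q by √115 and ∛1046, so [L:Q] ≤ 2·3 = 6. Therefore [Q(√115, ∛1046) : Q] = 6.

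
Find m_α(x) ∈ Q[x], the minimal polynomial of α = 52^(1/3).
m_α(x) = x^3 - 52

α satisfies α^3 = 52, so x^3 - 52 annihilates α. By the rational root test, a rational root p/q (in lowest terms) of x^3 - 52 would satisfy p^3 = 52 q^3, forcing q = 1 and p^3 = 52; but 52 is not a perfect cube, contradiction. A monic cubic over Q with no rational root is irreducible (any nontrivial factorization would include a linear factor). Hence x^3 - 52 is the minimal polynomial of α, and in particular [Q(α):Q] = 3.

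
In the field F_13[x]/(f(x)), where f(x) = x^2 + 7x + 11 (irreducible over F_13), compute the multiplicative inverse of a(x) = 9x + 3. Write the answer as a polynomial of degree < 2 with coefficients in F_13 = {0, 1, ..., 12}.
a(x)^(-1) ≡ 12x + 2 (mod f(x))

Since f is irreducible over F_13, F_13[x]/(f) is a field and a(x) ≠ 0 has an inverse. Apply the extended Euclidean algorithm to f(x) and a(x) in F_13[x]: f(x) = (3x + 7)·a(x) + (3). The last nonzero remainder is the constant 3 = gcd(f, a) in F_13. Back-substituting through the division chain expresses 3 = s(x)·a(x) + t(x)·f(x) with s(x) ≡ 10x + 6 (mod f), so (10x + 6)·a(x) ≡ 3 (mod f). Multiplying by 3^(-1) ≡ 9 in F_13 gives a(x)^(-1) ≡ 9·(10x + 6) ≡ 12x + 2 (mod f). Check: (9x + 3)·(12x + 2) = 4x^2 + 2x + 6 ≡ 1 (mod x^2 + 7x + 11).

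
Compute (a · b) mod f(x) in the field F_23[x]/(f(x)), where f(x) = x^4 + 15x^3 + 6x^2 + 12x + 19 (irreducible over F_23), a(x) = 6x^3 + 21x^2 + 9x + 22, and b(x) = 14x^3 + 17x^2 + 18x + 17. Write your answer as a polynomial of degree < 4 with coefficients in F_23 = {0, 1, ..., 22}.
a · b ≡ 13x^3 + 15x^2 + 11x + 7 (mod f(x))

Multiply in F_23[x]: a(x)·b(x) = (6x^3 + 21x^2 + 9x + 22)·(14x^3 + 17x^2 + 18x + 17) = 15x^6 + 5x^5 + 16x^4 + 21x^3 + 19x^2 + 20x + 6. This has degree ≥ 4, so divide by f(x) over F_23: 15x^6 + 5x^5 + 16x^4 + 21x^3 + 19x^2 + 20x + 6 = (15x^2 + 10x + 6)·(x^4 + 15x^3 + 6x^2 + 12x + 19) + (13x^3 + 15x^2 + 11x + 7). Hence a·b ≡ 13x^3 + 15x^2 + 11x + 7 (mod f). (F_23[x]/(f) is a field with 23^4 = 279841 elements since f is irreducible of degree 4.)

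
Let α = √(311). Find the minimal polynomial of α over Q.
m_α(x) = x^2 - 311

α satisfies α^2 - 311 = 0, so x^2 - 311 annihilates α. Since d = 311 is squarefree and ≠ 1, it is not a perfect square in Q, so x^2 - 311 has no rational root and is therefore irreducible over Q (a degree-2 polynomial over a field is irreducible iff it has no root). Hence m_α(x) = x^2 - 311.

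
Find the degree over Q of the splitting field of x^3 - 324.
[K : Q] = 6

The roots of x^3 - 324 are ∛324, ω∛324, ω^2∛324 where ω = e^(2πi/3) is a primitive cube root of unity, so K = Q(∛324, ω). Now [Q(∛324):Q] = 3 (since 324 is not a perfect cube, x^3 - 324 is irreducible) and [Q(ω):Q] = 2. Both 2 and 3 divide [K:Q], and [K:Q] ≤ 3·2 = 6, so [K:Q] = 6. (Equivalently: Q(∛324) ⊂ R but ω ∉ R, so [K : Q(∛324)] = 2.)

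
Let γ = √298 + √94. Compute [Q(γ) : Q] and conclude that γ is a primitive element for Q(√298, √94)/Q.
[Q(γ) : Q] = 4 (equivalently, Q(γ) = Q(√298, √94))

Obviously Q(γ) ⊆ Q(√298, √94), and [Q(√298, √94):Q] = 4 (since 298, 94 are distinct squarefree integers > 1 with 28012 not a perfect square). To show equality we compute the minimal polynomial of γ. From γ = √298 + √94: γ^2 = 298 + 2√(28012) + 94 = 392 + 2√(28012), so γ^2 - 392 = 2√(28012); squaring, (γ^2 - 392)^2 = 4·28012, i.e. γ^4 - 784γ^2 + 153664 - 112048 = 0, i.e. γ^4 - 784γ^2 + 41616 = 0. So γ is a root of x^4 - 784x^2 + 41616. This polynomial is irreducible over Q: it has no rational root (each ±√298 ± √94 is irrational), and any factorization into two quadratics over Q would force √(28012) ∈ Q (pairing opposite roots) or √298, √94 ∈ Q (other pairings), all impossible. Hence [Q(γ):Q] = 4 = [Q(√298, √94):Q], so Q(γ) = Q(√298, √94).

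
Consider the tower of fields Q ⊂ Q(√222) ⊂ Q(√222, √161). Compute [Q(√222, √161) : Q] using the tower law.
[Q(√222, √161) : Q] = 4

[Q(√222):Q] = 2 (min poly x^2 - 222, irreducible since 222 is squarefree > 1). For the top step, suppose √161 ∈ Q(√222), say √161 = c + d√222 with c, d ∈ Q. Squaring: 161 = c^2 + 222d^2 + 2cd√222. Since √222 ∉ Q this forces 2cd = 0. If d = 0 then √161 = c ∈ Q, contradicting 161 squarefree > 1. If c = 0 then 161 = 222d^2, so 222·161 = (222d)^2 is a perfect square in Q — but 222·161 = 35742 is not a perfect square (since 222 and 161 are distinct squarefree integers). Contradiction. Hence √161 ∉ Q(√222), so x^2 - 161 stays irreducible over Q(√222) and [Q(√222, √161) : Q(√222)] = 2. By the tower law, [Q(√222, √161) : Q] = 2 · 2 = 4.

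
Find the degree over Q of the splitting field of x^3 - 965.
[K : Q] = 6

The roots of x^3 - 965 are ∛965, ω∛965, ω^2∛965 where ω = e^(2πi/3) is a primitive cube root of unity, so K = Q(∛965, ω). Now [Q(∛965):Q] = 3 (since 965 is not a perfect cube, x^3 - 965 is irreducible) and [Q(ω):Q] = 2. Both 2 and 3 divide [K:Q], and [K:Q] ≤ 3·2 = 6, so [K:Q] = 6. (Equivalently: Q(∛965) ⊂ R but ω ∉ R, so [K : Q(∛965)] = 2.)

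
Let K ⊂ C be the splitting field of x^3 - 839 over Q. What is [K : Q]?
[K : Q] = 6

The roots of x^3 - 839 are ∛839, ω∛839, ω^2∛839 where ω = e^(2πi/3) is a primitive cube root of unity, so K = Q(∛839, ω). Now [Q(∛839):Q] = 3 (since 839 is not a perfect cube, x^3 - 839 is irreducible) and [Q(ω):Q] = 2. Both 2 and 3 divide [K:Q], and [K:Q] ≤ 3·2 = 6, so [K:Q] = 6. (Equivalently: Q(∛839) ⊂ R but ω ∉ R, so [K : Q(∛839)] = 2.)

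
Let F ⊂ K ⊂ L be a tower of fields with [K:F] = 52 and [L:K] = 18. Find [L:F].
[L:F] = 936

The tower law says that for any tower of field extensions F ⊂ K ⊂ L with finite degrees, [L:F] = [L:K] · [K:F]. Here this gives [L:F] = 18 · 52 = 936.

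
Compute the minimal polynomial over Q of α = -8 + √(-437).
m_α(x) = x^2 + 16x + 501

From α + 8 = √(-437), squaring gives (α + 8)^2 = -437, i.e. α^2 + 16α + 64 = -437, so α^2 + 16α + 501 = 0. The discriminant of x^2 + 16x + 501 is (16)^2 - 4·(501) = 256 - 2004 = -1748, and 4·(-437) is not a perfect square in Q since -437 is squarefree and ≠ 1. Hence x^2 + 16x + 501 is irreducible over Q and is the minimal polynomial of α.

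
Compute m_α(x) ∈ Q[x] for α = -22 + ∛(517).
m_α(x) = x^3 + 66x^2 + 1452x + 10131

Set β = α + 22 = ∛(517), so β^3 = 517. Then (α + 22)^3 - 517 = 0, i.e. α is a root of g(x) = (x + 22)^3 - 517 = x^3 + 66x^2 + 1452x + 10131. Since g(x) = h(x + 22) where h(x) = x^3 - 517, and h is irreducible over Q (because 517 is not a perfect cube, so h has no rational root, and a monic cubic with no rational root is irreducible), g is also irreducible (irreducibility is preserved under the substitution x → x + 22). Hence m_α(x) = x^3 + 66x^2 + 1452x + 10131.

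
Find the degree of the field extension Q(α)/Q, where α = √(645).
[Q(α):Q] = 2

[Q(α):Q] equals the degree of the minimal polynomial of α. Here α^2 = 645 and x^2 - 645 is irreducible (d = 645 is squarefree, ≠ 1, hence not a square), so deg(m_α) = 2. Thus [Q(α):Q] = 2.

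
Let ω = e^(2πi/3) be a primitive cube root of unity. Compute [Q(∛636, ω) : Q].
[Q(∛636, ω) : Q] = 6

[Q(∛636):Q] = 3 (min poly x^3 - 636, irreducible since 636 is not a perfect cube). [Q(ω):Q] = 2 (min poly x^2 + x + 1). Since Q(∛636) ⊂ R and ω ∉ R, we have ω ∉ Q(∛636), so x^2 + x + 1 remains irreducible over Q(∛636) and [Q(∛636, ω) : Q(∛636)] = 2. By the tower law, [Q(∛636, ω) : Q] = 3 · 2 = 6. (In fact Q(∛636, ω) is the splitting field of x^3 - 636 over Q.)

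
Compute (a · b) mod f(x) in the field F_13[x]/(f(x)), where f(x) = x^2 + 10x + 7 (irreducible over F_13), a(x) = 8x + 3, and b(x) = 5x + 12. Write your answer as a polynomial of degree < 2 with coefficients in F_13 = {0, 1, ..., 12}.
a · b ≡ 10x + 3 (mod f(x))

Multiply in F_13[x]: a(x)·b(x) = (8x + 3)·(5x + 12) = x^2 + 7x + 10. This has degree ≥ 2, so divide by f(x) over F_13: x^2 + 7x + 10 = (1)·(x^2 + 10x + 7) + (10x + 3). Hence a·b ≡ 10x + 3 (mod f). (F_13[x]/(f) is a field with 13^2 = 169 elements since f is irreducible of degree 2.)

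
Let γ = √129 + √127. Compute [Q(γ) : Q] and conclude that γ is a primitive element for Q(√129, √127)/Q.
[Q(γ) : Q] = 4 (equivalently, Q(γ) = Q(√129, √127))

Obviously Q(γ) ⊆ Q(√129, √127), and [Q(√129, √127):Q] = 4 (since 129, 127 are distinct squarefree integers > 1 with 16383 not a perfect square). To show equality we compute the minimal polynomial of γ. From γ = √129 + √127: γ^2 = 129 + 2√(16383) + 127 = 256 + 2√(16383), so γ^2 - 256 = 2√(16383); squaring, (γ^2 - 256)^2 = 4·16383, i.e. γ^4 - 512γ^2 + 65536 - 65532 = 0, i.e. γ^4 - 512γ^2 + 4 = 0. So γ is a root of x^4 - 512x^2 + 4. This polynomial is irreducible over Q: it has no rational root (each ±√129 ± √127 is irrational), and any factorization into two quadratics over Q would force √(16383) ∈ Q (pairing opposite roots) or √129, √127 ∈ Q (other pairings), all impossible. Hence [Q(γ):Q] = 4 = [Q(√129, √127):Q], so Q(γ) = Q(√129, √127).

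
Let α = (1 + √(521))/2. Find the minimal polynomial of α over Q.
m_α(x) = x^2 - x - 130

From 2α - 1 = √(521), squaring gives (2α - 1)^2 = 521, i.e. 4α^2 - 4α + 1 = 521, so α^2 - α + (1 - 521)/4 = 0. Since 521 ≡ 1 (mod 4), (1 - 521)/4 = -130 ∈ Z. The polynomial x^2 - x - 130 has discriminant 1 - 4·(-130) = 521, which is not a perfect square in Q (d = 521 is squarefree and ≠ 1), so x^2 - x - 130 is irreducible over Q. It is the minimal polynomial of α.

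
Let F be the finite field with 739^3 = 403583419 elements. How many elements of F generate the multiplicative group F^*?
There are φ(403583418) = 112492800 primitive elements

F_q^* is cyclic of order q - 1 = 403583418. A cyclic group of order m has exactly φ(m) generators. Here m = 403583418 = 2 · 3^3 · 7 · 41 · 26041, so the number of primitive elements is φ(403583418) = 112492800.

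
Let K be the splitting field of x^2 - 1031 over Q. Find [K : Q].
[K : Q] = 2

f(x) = x^2 - 1031 factors as (x - √1031)(x + √1031). The splitting field is K = Q(√1031). Since 1031 is squarefree and > 1, it is not a perfect square, so x^2 - 1031 is irreducible over Q and [Q(√1031) : Q] = 2. Hence [K : Q] = 2.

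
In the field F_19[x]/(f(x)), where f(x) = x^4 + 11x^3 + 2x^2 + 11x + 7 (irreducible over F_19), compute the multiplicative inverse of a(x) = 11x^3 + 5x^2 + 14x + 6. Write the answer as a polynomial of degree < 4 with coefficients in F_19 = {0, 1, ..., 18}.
a(x)^(-1) ≡ 5x^3 + 3x^2 + 15x + 14 (mod f(x))

Since f is irreducible over F_19, F_19[x]/(f) is a field and a(x) ≠ 0 has an inverse. Apply the extended Euclidean algorithm to f(x) and a(x) in F_19[x]: f(x) = (7x + 3)·a(x) + (3x^2 + 3x + 8);  a(x) = (10x + 17)·(3x^2 + 3x + 8) + (16x + 3);  (3x^2 + 3x + 8) = (18x + 17)·(16x + 3) + (14). The last nonzero remainder is the constant 14 = gcd(f, a) in F_19. Back-substituting through the division chain expresses 14 = s(x)·a(x) + t(x)·f(x) with s(x) ≡ 13x^3 + 4x^2 + x + 6 (mod f), so (13x^3 + 4x^2 + x + 6)·a(x) ≡ 14 (mod f). Multiplying by 14^(-1) ≡ 15 in F_19 gives a(x)^(-1) ≡ 15·(13x^3 + 4x^2 + x + 6) ≡ 5x^3 + 3x^2 + 15x + 14 (mod f). Check: (11x^3 + 5x^2 + 14x + 6)·(5x^3 + 3x^2 + 15x + 14) = 17x^6 + x^5 + 3x^4 + 16x^3 + 13x^2 + x + 8 ≡ 1 (mod x^4 + 11x^3 + 2x^2 + 11x + 7).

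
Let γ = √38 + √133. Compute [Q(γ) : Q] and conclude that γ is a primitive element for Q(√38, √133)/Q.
[Q(γ) : Q] = 4 (equivalently, Q(γ) = Q(√38, √133))

Obviously Q(γ) ⊆ Q(√38, √133), and [Q(√38, √133):Q] = 4 (since 38, 133 are distinct squarefree integers > 1 with 5054 not a perfect square). To show equality we compute the minimal polynomial of γ. From γ = √38 + √133: γ^2 = 38 + 2√(5054) + 133 = 171 + 2√(5054), so γ^2 - 171 = 2√(5054); squaring, (γ^2 - 171)^2 = 4·5054, i.e. γ^4 - 342γ^2 + 29241 - 20216 = 0, i.e. γ^4 - 342γ^2 + 9025 = 0. So γ is a root of x^4 - 342x^2 + 9025. This polynomial is irreducible over Q: it has no rational root (each ±√38 ± √133 is irrational), and any factorization into two quadratics over Q would force √(5054) ∈ Q (pairing opposite roots) or √38, √133 ∈ Q (other pairings), all impossible. Hence [Q(γ):Q] = 4 = [Q(√38, √133):Q], so Q(γ) = Q(√38, √133).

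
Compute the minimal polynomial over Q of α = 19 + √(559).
m_α(x) = x^2 - 38x - 198

From α - 19 = √(559), squaring gives (α - 19)^2 = 559, i.e. α^2 - 38α + 361 = 559, so α^2 - 38α - 198 = 0. The discriminant of x^2 - 38x - 198 is (-38)^2 - 4·(-198) = 1444 + 792 = 2236, and 4·(559) is not a perfect square in Q since 559 is squarefree and ≠ 1. Hence x^2 - 38x - 198 is irreducible over Q and is the minimal polynomial of α.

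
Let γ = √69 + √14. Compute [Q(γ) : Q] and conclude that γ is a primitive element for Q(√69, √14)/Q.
[Q(γ) : Q] = 4 (equivalently, Q(γ) = Q(√69, √14))

Obviously Q(γ) ⊆ Q(√69, √14), and [Q(√69, √14):Q] = 4 (since 69, 14 are distinct squarefree integers > 1 with 966 not a perfect square). To show equality we compute the minimal polynomial of γ. From γ = √69 + √14: γ^2 = 69 + 2√(966) + 14 = 83 + 2√(966), so γ^2 - 83 = 2√(966); squaring, (γ^2 - 83)^2 = 4·966, i.e. γ^4 - 166γ^2 + 6889 - 3864 = 0, i.e. γ^4 - 166γ^2 + 3025 = 0. So γ is a root of x^4 - 166x^2 + 3025. This polynomial is irreducible over Q: it has no rational root (each ±√69 ± √14 is irrational), and any factorization into two quadratics over Q would force √(966) ∈ Q (pairing opposite roots) or √69, √14 ∈ Q (other pairings), all impossible. Hence [Q(γ):Q] = 4 = [Q(√69, √14):Q], so Q(γ) = Q(√69, √14).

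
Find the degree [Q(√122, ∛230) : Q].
[Q(√122, ∛230) : Q] = 6

Let L = Q(√122, ∛230). Since Q(√122) ⊂ L and [Q(√122):Q] = 2, the tower law gives 2 | [L:Q]. Likewise Q(∛230) ⊂ L with [Q(∛230):Q] = 3 (because 230 is not a perfect cube), so 3 | [L:Q]. As gcd(2,3) = 1, [L:Q] is divisible by 6. Conversely L is generated over Q by √122 and ∛230, so [L:Q] ≤ 2·3 = 6. Therefore [Q(√122, ∛230) : Q] = 6.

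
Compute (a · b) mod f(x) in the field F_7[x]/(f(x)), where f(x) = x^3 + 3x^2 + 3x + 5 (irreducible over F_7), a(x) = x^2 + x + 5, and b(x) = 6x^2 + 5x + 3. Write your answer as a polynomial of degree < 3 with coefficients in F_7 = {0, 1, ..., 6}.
a · b ≡ 6x^2 + 5x + 1 (mod f(x))

Multiply in F_7[x]: a(x)·b(x) = (x^2 + x + 5)·(6x^2 + 5x + 3) = 6x^4 + 4x^3 + 3x^2 + 1. This has degree ≥ 3, so divide by f(x) over F_7: 6x^4 + 4x^3 + 3x^2 + 1 = (6x)·(x^3 + 3x^2 + 3x + 5) + (6x^2 + 5x + 1). Hence a·b ≡ 6x^2 + 5x + 1 (mod f). (F_7[x]/(f) is a field with 7^3 = 343 elements since f is irreducible of degree 3.)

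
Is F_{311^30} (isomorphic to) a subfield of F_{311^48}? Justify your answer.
No: F_{311^30} is not a subfield of F_{311^48}

F_{p^m} embeds in F_{p^n} iff m | n. Here 30 ∤ 48 (since 48 = 1·30 + 18 with remainder 18 ≠ 0), so F_{311^30} is not a subfield of F_{311^48}. Equivalently: if it were, the tower law would give 30 = [F_{311^30}:F_311] dividing [F_{311^48}:F_311] = 48, contradiction.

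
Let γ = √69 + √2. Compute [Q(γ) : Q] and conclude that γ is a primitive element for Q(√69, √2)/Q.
[Q(γ) : Q] = 4 (equivalently, Q(γ) = Q(√69, √2))

Obviously Q(γ) ⊆ Q(√69, √2), and [Q(√69, √2):Q] = 4 (since 69, 2 are distinct squarefree integers > 1 with 138 not a perfect square). To show equality we compute the minimal polynomial of γ. From γ = √69 + √2: γ^2 = 69 + 2√(138) + 2 = 71 + 2√(138), so γ^2 - 71 = 2√(138); squaring, (γ^2 - 71)^2 = 4·138, i.e. γ^4 - 142γ^2 + 5041 - 552 = 0, i.e. γ^4 - 142γ^2 + 4489 = 0. So γ is a root of x^4 - 142x^2 + 4489. This polynomial is irreducible over Q: it has no rational root (each ±√69 ± √2 is irrational), and any factorization into two quadratics over Q would force √(138) ∈ Q (pairing opposite roots) or √69, √2 ∈ Q (other pairings), all impossible. Hence [Q(γ):Q] = 4 = [Q(√69, √2):Q], so Q(γ) = Q(√69, √2).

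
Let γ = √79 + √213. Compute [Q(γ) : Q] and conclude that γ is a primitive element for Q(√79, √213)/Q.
[Q(γ) : Q] = 4 (equivalently, Q(γ) = Q(√79, √213))

Obviously Q(γ) ⊆ Q(√79, √213), and [Q(√79, √213):Q] = 4 (since 79, 213 are distinct squarefree integers > 1 with 16827 not a perfect square). To show equality we compute the minimal polynomial of γ. From γ = √79 + √213: γ^2 = 79 + 2√(16827) + 213 = 292 + 2√(16827), so γ^2 - 292 = 2√(16827); squaring, (γ^2 - 292)^2 = 4·16827, i.e. γ^4 - 584γ^2 + 85264 - 67308 = 0, i.e. γ^4 - 584γ^2 + 17956 = 0. So γ is a root of x^4 - 584x^2 + 17956. This polynomial is irreducible over Q: it has no rational root (each ±√79 ± √213 is irrational), and any factorization into two quadratics over Q would force √(16827) ∈ Q (pairing opposite roots) or √79, √213 ∈ Q (other pairings), all impossible. Hence [Q(γ):Q] = 4 = [Q(√79, √213):Q], so Q(γ) = Q(√79, √213).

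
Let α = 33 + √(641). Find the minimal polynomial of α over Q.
m_α(x) = x^2 - 66x + 448

From α - 33 = √(641), squaring gives (α - 33)^2 = 641, i.e. α^2 - 66α + 1089 = 641, so α^2 - 66α + 448 = 0. The discriminant of x^2 - 66x + 448 is (-66)^2 - 4·(448) = 4356 - 1792 = 2564, and 4·(641) is not a perfect square in Q since 641 is squarefree and ≠ 1. Hence x^2 - 66x + 448 is irreducible over Q and is the minimal polynomial of α.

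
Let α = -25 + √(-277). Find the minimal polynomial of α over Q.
m_α(x) = x^2 + 50x + 902

From α + 25 = √(-277), squaring gives (α + 25)^2 = -277, i.e. α^2 + 50α + 625 = -277, so α^2 + 50α + 902 = 0. The discriminant of x^2 + 50x + 902 is (50)^2 - 4·(902) = 2500 - 3608 = -1108, and 4·(-277) is not a perfect square in Q since -277 is squarefree and ≠ 1. Hence x^2 + 50x + 902 is irreducible over Q and is the minimal polynomial of α.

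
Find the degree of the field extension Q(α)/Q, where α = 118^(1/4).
[Q(α):Q] = 4

α is a root of x^4 - 118. By Eisenstein's criterion at the prime p = 2 (which divides the constant term 118 but p^2 = 4 does not, since 118 is squarefree), x^4 - 118 is irreducible over Q. Hence [Q(α):Q] = 4.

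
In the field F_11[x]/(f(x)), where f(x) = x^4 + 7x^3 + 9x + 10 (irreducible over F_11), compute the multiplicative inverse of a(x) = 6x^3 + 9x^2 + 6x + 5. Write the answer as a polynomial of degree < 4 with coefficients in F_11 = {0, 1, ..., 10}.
a(x)^(-1) ≡ x^3 + 4x^2 + 3x + 2 (mod f(x))

Since f is irreducible over F_11, F_11[x]/(f) is a field and a(x) ≠ 0 has an inverse. Apply the extended Euclidean algorithm to f(x) and a(x) in F_11[x]: f(x) = (2x)·a(x) + (10x^2 + 10x + 10);  a(x) = (5x + 8)·(10x^2 + 10x + 10) + (8x + 2);  (10x^2 + 10x + 10) = (4x + 3)·(8x + 2) + (4). The last nonzero remainder is the constant 4 = gcd(f, a) in F_11. Back-substituting through the division chain expresses 4 = s(x)·a(x) + t(x)·f(x) with s(x) ≡ 4x^3 + 5x^2 + x + 8 (mod f), so (4x^3 + 5x^2 + x + 8)·a(x) ≡ 4 (mod f). Multiplying by 4^(-1) ≡ 3 in F_11 gives a(x)^(-1) ≡ 3·(4x^3 + 5x^2 + x + 8) ≡ x^3 + 4x^2 + 3x + 2 (mod f). Check: (6x^3 + 9x^2 + 6x + 5)·(x^3 + 4x^2 + 3x + 2) = 6x^6 + 5x^4 + 2x^3 + x^2 + 5x + 10 ≡ 1 (mod x^4 + 7x^3 + 9x + 10).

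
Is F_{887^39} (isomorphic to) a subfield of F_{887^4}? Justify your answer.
No: F_{887^39} is not a subfield of F_{887^4}

F_{p^m} embeds in F_{p^n} iff m | n. Here 39 ∤ 4 (since 4 = 0·39 + 4 with remainder 4 ≠ 0), so F_{887^39} is not a subfield of F_{887^4}. Equivalently: if it were, the tower law would give 39 = [F_{887^39}:F_887] dividing [F_{887^4}:F_887] = 4, contradiction.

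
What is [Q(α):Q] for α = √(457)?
[Q(α):Q] = 2

[Q(α):Q] equals the degree of the minimal polynomial of α. Here α^2 = 457 and x^2 - 457 is irreducible (d = 457 is squarefree, ≠ 1, hence not a square), so deg(m_α) = 2. Thus [Q(α):Q] = 2.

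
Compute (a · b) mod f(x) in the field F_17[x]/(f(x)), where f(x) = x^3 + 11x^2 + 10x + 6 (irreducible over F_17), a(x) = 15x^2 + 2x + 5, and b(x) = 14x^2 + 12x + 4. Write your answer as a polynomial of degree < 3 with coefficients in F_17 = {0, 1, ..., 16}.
a · b ≡ 11x^2 + 6x + 1 (mod f(x))

Multiply in F_17[x]: a(x)·b(x) = (15x^2 + 2x + 5)·(14x^2 + 12x + 4) = 6x^4 + 4x^3 + x^2 + 3. This has degree ≥ 3, so divide by f(x) over F_17: 6x^4 + 4x^3 + x^2 + 3 = (6x + 6)·(x^3 + 11x^2 + 10x + 6) + (11x^2 + 6x + 1). Hence a·b ≡ 11x^2 + 6x + 1 (mod f). (F_17[x]/(f) is a field with 17^3 = 4913 elements since f is irreducible of degree 3.)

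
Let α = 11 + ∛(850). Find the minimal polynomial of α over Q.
m_α(x) = x^3 - 33x^2 + 363x - 2181

Set β = α - 11 = ∛(850), so β^3 = 850. Then (α - 11)^3 - 850 = 0, i.e. α is a root of g(x) = (x - 11)^3 - 850 = x^3 - 33x^2 + 363x - 2181. Since g(x) = h(x - 11) where h(x) = x^3 - 850, and h is irreducible over Q (because 850 is not a perfect cube, so h has no rational root, and a monic cubic with no rational root is irreducible), g is also irreducible (irreducibility is preserved under the substitution x → x - 11). Hence m_α(x) = x^3 - 33x^2 + 363x - 2181.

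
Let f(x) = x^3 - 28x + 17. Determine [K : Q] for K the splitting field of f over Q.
[K : Q] = 6

By the rational root test, any rational root of the monic integer polynomial f(x) = x^3 - 28x + 17 must be an integer dividing the constant term 17, i.e. one of ±{1, 17}. Evaluating: f(1) = -10, f(-1) = 44, f(17) = 4454, f(-17) = -4420; none is 0, so f has no rational root and is therefore irreducible over Q (a cubic with no linear factor over a field is irreducible). For an irreducible cubic, the Galois group is A_3 or S_3 according as the discriminant disc(f) = -4a^3 - 27b^2 = -4·(-28)^3 - 27·(17)^2 = 80005 is or is not a square in Q. Here disc(f) = 80005 is not a perfect square in Q, so the Galois group of f over Q is not contained in A_3 and must be all of S_3. The splitting field has degree |S_3| = 6 over Q, so [K : Q] = 6.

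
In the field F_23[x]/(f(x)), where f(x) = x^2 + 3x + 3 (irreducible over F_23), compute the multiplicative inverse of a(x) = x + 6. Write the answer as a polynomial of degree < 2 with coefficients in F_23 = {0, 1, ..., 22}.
a(x)^(-1) ≡ 12x + 10 (mod f(x))

Since f is irreducible over F_23, F_23[x]/(f) is a field and a(x) ≠ 0 has an inverse. Apply the extended Euclidean algorithm to f(x) and a(x) in F_23[x]: f(x) = (x + 20)·a(x) + (21). The last nonzero remainder is the constant 21 = gcd(f, a) in F_23. Back-substituting through the division chain expresses 21 = s(x)·a(x) + t(x)·f(x) with s(x) ≡ 22x + 3 (mod f), so (22x + 3)·a(x) ≡ 21 (mod f). Multiplying by 21^(-1) ≡ 11 in F_23 gives a(x)^(-1) ≡ 11·(22x + 3) ≡ 12x + 10 (mod f). Check: (x + 6)·(12x + 10) = 12x^2 + 13x + 14 ≡ 1 (mod x^2 + 3x + 3).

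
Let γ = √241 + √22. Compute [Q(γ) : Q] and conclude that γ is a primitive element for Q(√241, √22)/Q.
[Q(γ) : Q] = 4 (equivalently, Q(γ) = Q(√241, √22))

Obviously Q(γ) ⊆ Q(√241, √22), and [Q(√241, √22):Q] = 4 (since 241, 22 are distinct squarefree integers > 1 with 5302 not a perfect square). To show equality we compute the minimal polynomial of γ. From γ = √241 + √22: γ^2 = 241 + 2√(5302) + 22 = 263 + 2√(5302), so γ^2 - 263 = 2√(5302); squaring, (γ^2 - 263)^2 = 4·5302, i.e. γ^4 - 526γ^2 + 69169 - 21208 = 0, i.e. γ^4 - 526γ^2 + 47961 = 0. So γ is a root of x^4 - 526x^2 + 47961. This polynomial is irreducible over Q: it has no rational root (each ±√241 ± √22 is irrational), and any factorization into two quadratics over Q would force √(5302) ∈ Q (pairing opposite roots) or √241, √22 ∈ Q (other pairings), all impossible. Hence [Q(γ):Q] = 4 = [Q(√241, √22):Q], so Q(γ) = Q(√241, √22).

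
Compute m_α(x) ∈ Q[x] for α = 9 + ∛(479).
m_α(x) = x^3 - 27x^2 + 243x - 1208

Set β = α - 9 = ∛(479), so β^3 = 479. Then (α - 9)^3 - 479 = 0, i.e. α is a root of g(x) = (x - 9)^3 - 479 = x^3 - 27x^2 + 243x - 1208. Since g(x) = h(x - 9) where h(x) = x^3 - 479, and h is irreducible over Q (because 479 is not a perfect cube, so h has no rational root, and a monic cubic with no rational root is irreducible), g is also irreducible (irreducibility is preserved under the substitution x → x - 9). Hence m_α(x) = x^3 - 27x^2 + 243x - 1208.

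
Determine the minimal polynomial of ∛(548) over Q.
m_α(x) = x^3 - 548

α satisfies α^3 = 548, so x^3 - 548 annihilates α. By the rational root test, a rational root p/q (in lowest terms) of x^3 - 548 would satisfy p^3 = 548 q^3, forcing q = 1 and p^3 = 548; but 548 is not a perfect cube, contradiction. A monic cubic over Q with no rational root is irreducible (any nontrivial factorization would include a linear factor). Hence x^3 - 548 is the minimal polynomial of α, and in particular [Q(α):Q] = 3.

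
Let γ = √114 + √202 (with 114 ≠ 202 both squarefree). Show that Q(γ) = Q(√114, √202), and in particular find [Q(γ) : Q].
[Q(γ) : Q] = 4 (equivalently, Q(γ) = Q(√114, √202))

Obviously Q(γ) ⊆ Q(√114, √202), and [Q(√114, √202):Q] = 4 (since 114, 202 are distinct squarefree integers > 1 with 23028 not a perfect square). To show equality we compute the minimal polynomial of γ. From γ = √114 + √202: γ^2 = 114 + 2√(23028) + 202 = 316 + 2√(23028), so γ^2 - 316 = 2√(23028); squaring, (γ^2 - 316)^2 = 4·23028, i.e. γ^4 - 632γ^2 + 99856 - 92112 = 0, i.e. γ^4 - 632γ^2 + 7744 = 0. So γ is a root of x^4 - 632x^2 + 7744. This polynomial is irreducible over Q: it has no rational root (each ±√114 ± √202 is irrational), and any factorization into two quadratics over Q would force √(23028) ∈ Q (pairing opposite roots) or √114, √202 ∈ Q (other pairings), all impossible. Hence [Q(γ):Q] = 4 = [Q(√114, √202):Q], so Q(γ) = Q(√114, √202).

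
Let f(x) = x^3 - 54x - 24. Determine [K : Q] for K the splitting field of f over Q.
[K : Q] = 6

By the rational root test, any rational root of the monic integer polynomial f(x) = x^3 - 54x - 24 must be an integer dividing the constant term -24, i.e. one of ±{1, 2, 3, 4, 6, 8, 12, 24}. Evaluating: f(1) = -77, f(-1) = 29, f(2) = -124, f(-2) = 76, f(3) = -159, f(-3) = 111, f(4) = -176, f(-4) = 128, f(6) = -132, f(-6) = 84, f(8) = 56, f(-8) = -104, f(12) = 1056, f(-12) = -1104, f(24) = 12504, f(-24) = -12552; none is 0, so f has no rational root and is therefore irreducible over Q (a cubic with no linear factor over a field is irreducible). For an irreducible cubic, the Galois group is A_3 or S_3 according as the discriminant disc(f) = -4a^3 - 27b^2 = -4·(-54)^3 - 27·(-24)^2 = 614304 is or is not a square in Q. Here disc(f) = 614304 is not a perfect square in Q, so the Galois group of f over Q is not contained in A_3 and must be all of S_3. The splitting field has degree |S_3| = 6 over Q, so [K : Q] = 6.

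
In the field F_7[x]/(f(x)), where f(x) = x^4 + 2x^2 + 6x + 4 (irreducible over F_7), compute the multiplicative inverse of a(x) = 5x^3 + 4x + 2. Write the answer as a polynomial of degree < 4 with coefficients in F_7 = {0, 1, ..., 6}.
a(x)^(-1) ≡ 6x^3 + 5x^2 + 6x + 6 (mod f(x))

Since f is irreducible over F_7, F_7[x]/(f) is a field and a(x) ≠ 0 has an inverse. Apply the extended Euclidean algorithm to f(x) and a(x) in F_7[x]: f(x) = (3x)·a(x) + (4x^2 + 4);  a(x) = (3x)·(4x^2 + 4) + (6x + 2);  (4x^2 + 4) = (3x + 6)·(6x + 2) + (6). The last nonzero remainder is the constant 6 = gcd(f, a) in F_7. Back-substituting through the division chain expresses 6 = s(x)·a(x) + t(x)·f(x) with s(x) ≡ x^3 + 2x^2 + x + 1 (mod f), so (x^3 + 2x^2 + x + 1)·a(x) ≡ 6 (mod f). Multiplying by 6^(-1) ≡ 6 in F_7 gives a(x)^(-1) ≡ 6·(x^3 + 2x^2 + x + 1) ≡ 6x^3 + 5x^2 + 6x + 6 (mod f). Check: (5x^3 + 4x + 2)·(6x^3 + 5x^2 + 6x + 6) = 2x^6 + 4x^5 + 5x^4 + 6x^3 + 6x^2 + x + 5 ≡ 1 (mod x^4 + 2x^2 + 6x + 4).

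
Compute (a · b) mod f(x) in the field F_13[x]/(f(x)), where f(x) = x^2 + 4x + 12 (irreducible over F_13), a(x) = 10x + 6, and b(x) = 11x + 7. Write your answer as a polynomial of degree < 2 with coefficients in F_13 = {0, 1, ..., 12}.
a · b ≡ 8x + 9 (mod f(x))

Multiply in F_13[x]: a(x)·b(x) = (10x + 6)·(11x + 7) = 6x^2 + 6x + 3. This has degree ≥ 2, so divide by f(x) over F_13: 6x^2 + 6x + 3 = (6)·(x^2 + 4x + 12) + (8x + 9). Hence a·b ≡ 8x + 9 (mod f). (F_13[x]/(f) is a field with 13^2 = 169 elements since f is irreducible of degree 2.)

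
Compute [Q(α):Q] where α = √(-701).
[Q(α):Q] = 2

[Q(α):Q] equals the degree of the minimal polynomial of α. Here α^2 = -701 and x^2 + 701 is irreducible (d = -701 is squarefree, ≠ 1, hence not a square), so deg(m_α) = 2. Thus [Q(α):Q] = 2.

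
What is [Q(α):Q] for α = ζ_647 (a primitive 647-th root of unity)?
[Q(α):Q] = 646

The minimal polynomial of ζ_647 over Q is the 647-th cyclotomic polynomial Φ_647(x), which is irreducible over Q and has degree φ(647) = 646. Hence [Q(α):Q] = φ(647) = 646.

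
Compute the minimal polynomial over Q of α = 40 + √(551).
m_α(x) = x^2 - 80x + 1049

From α - 40 = √(551), squaring gives (α - 40)^2 = 551, i.e. α^2 - 80α + 1600 = 551, so α^2 - 80α + 1049 = 0. The discriminant of x^2 - 80x + 1049 is (-80)^2 - 4·(1049) = 6400 - 4196 = 2204, and 4·(551) is not a perfect square in Q since 551 is squarefree and ≠ 1. Hence x^2 - 80x + 1049 is irreducible over Q and is the minimal polynomial of α.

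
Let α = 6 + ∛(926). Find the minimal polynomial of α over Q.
m_α(x) = x^3 - 18x^2 + 108x - 1142

Set β = α - 6 = ∛(926), so β^3 = 926. Then (α - 6)^3 - 926 = 0, i.e. α is a root of g(x) = (x - 6)^3 - 926 = x^3 - 18x^2 + 108x - 1142. Since g(x) = h(x - 6) where h(x) = x^3 - 926, and h is irreducible over Q (because 926 is not a perfect cube, so h has no rational root, and a monic cubic with no rational root is irreducible), g is also irreducible (irreducibility is preserved under the substitution x → x - 6). Hence m_α(x) = x^3 - 18x^2 + 108x - 1142.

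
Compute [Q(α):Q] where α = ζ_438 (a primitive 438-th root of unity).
[Q(α):Q] = 144

The minimal polynomial of ζ_438 over Q is the 438-th cyclotomic polynomial Φ_438(x), which is irreducible over Q and has degree φ(438) = 144. Hence [Q(α):Q] = φ(438) = 144.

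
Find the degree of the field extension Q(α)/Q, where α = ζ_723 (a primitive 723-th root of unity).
[Q(α):Q] = 480

The minimal polynomial of ζ_723 over Q is the 723-th cyclotomic polynomial Φ_723(x), which is irreducible over Q and has degree φ(723) = 480. Hence [Q(α):Q] = φ(723) = 480.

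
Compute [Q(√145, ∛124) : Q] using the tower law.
[Q(√145, ∛124) : Q] = 6

Let L = Q(√145, ∛124). Since Q(√145) ⊂ L and [Q(√145):Q] = 2, the tower law gives 2 | [L:Q]. Likewise Q(∛124) ⊂ L with [Q(∛124):Q] = 3 (because 124 is not a perfect cube), so 3 | [L:Q]. As gcd(2,3) = 1, [L:Q] is divisible by 6. Conversely L is generated over Q by √145 and ∛124, so [L:Q] ≤ 2·3 = 6. Therefore [Q(√145, ∛124) : Q] = 6.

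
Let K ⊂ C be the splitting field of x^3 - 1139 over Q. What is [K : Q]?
[K : Q] = 6

The roots of x^3 - 1139 are ∛1139, ω∛1139, ω^2∛1139 where ω = e^(2πi/3) is a primitive cube root of unity, so K = Q(∛1139, ω). Now [Q(∛1139):Q] = 3 (since 1139 is not a perfect cube, x^3 - 1139 is irreducible) and [Q(ω):Q] = 2. Both 2 and 3 divide [K:Q], and [K:Q] ≤ 3·2 = 6, so [K:Q] = 6. (Equivalently: Q(∛1139) ⊂ R but ω ∉ R, so [K : Q(∛1139)] = 2.)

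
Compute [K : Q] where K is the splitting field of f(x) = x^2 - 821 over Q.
[K : Q] = 2

f(x) = x^2 - 821 factors as (x - √821)(x + √821). The splitting field is K = Q(√821). Since 821 is squarefree and > 1, it is not a perfect square, so x^2 - 821 is irreducible over Q and [Q(√821) : Q] = 2. Hence [K : Q] = 2.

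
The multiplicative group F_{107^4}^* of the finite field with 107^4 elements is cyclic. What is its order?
|F_{107^4}^*| = 131079600

F_{107^4} has 107^4 = 131079601 elements; its multiplicative group consists of all nonzero elements, so |F_{107^4}^*| = 131079601 - 1 = 131079600. (It is cyclic since any finite subgroup of the multiplicative group of a field is cyclic.)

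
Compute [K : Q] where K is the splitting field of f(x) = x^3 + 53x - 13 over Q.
[K : Q] = 6

By the rational root test, any rational root of the monic integer polynomial f(x) = x^3 + 53x - 13 must be an integer dividing the constant term -13, i.e. one of ±{1, 13}. Evaluating: f(1) = 41, f(-1) = -67, f(13) = 2873, f(-13) = -2899; none is 0, so f has no rational root and is therefore irreducible over Q (a cubic with no linear factor over a field is irreducible). For an irreducible cubic, the Galois group is A_3 or S_3 according as the discriminant disc(f) = -4a^3 - 27b^2 = -4·(53)^3 - 27·(-13)^2 = -600071 is or is not a square in Q. Here disc(f) = -600071 is not a perfect square in Q, so the Galois group of f over Q is not contained in A_3 and must be all of S_3. The splitting field has degree |S_3| = 6 over Q, so [K : Q] = 6.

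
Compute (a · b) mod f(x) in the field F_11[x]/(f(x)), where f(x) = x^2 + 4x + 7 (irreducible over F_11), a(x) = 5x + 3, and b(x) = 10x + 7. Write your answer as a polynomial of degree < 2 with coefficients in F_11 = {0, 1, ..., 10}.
a · b ≡ 8x + 1 (mod f(x))

Multiply in F_11[x]: a(x)·b(x) = (5x + 3)·(10x + 7) = 6x^2 + 10x + 10. This has degree ≥ 2, so divide by f(x) over F_11: 6x^2 + 10x + 10 = (6)·(x^2 + 4x + 7) + (8x + 1). Hence a·b ≡ 8x + 1 (mod f). (F_11[x]/(f) is a field with 11^2 = 121 elements since f is irreducible of degree 2.)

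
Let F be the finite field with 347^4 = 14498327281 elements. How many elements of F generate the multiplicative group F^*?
There are φ(14498327280) = 3711016960 primitive elements

F_q^* is cyclic of order q - 1 = 14498327280. A cyclic group of order m has exactly φ(m) generators. Here m = 14498327280 = 2^4 · 3 · 5 · 29 · 173 · 12041, so the number of primitive elements is φ(14498327280) = 3711016960.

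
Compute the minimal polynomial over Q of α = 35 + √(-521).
m_α(x) = x^2 - 70x + 1746

From α - 35 = √(-521), squaring gives (α - 35)^2 = -521, i.e. α^2 - 70α + 1225 = -521, so α^2 - 70α + 1746 = 0. The discriminant of x^2 - 70x + 1746 is (-70)^2 - 4·(1746) = 4900 - 6984 = -2084, and 4·(-521) is not a perfect square in Q since -521 is squarefree and ≠ 1. Hence x^2 - 70x + 1746 is irreducible over Q and is the minimal polynomial of α.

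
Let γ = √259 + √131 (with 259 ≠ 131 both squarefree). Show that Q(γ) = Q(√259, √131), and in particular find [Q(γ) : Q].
[Q(γ) : Q] = 4 (equivalently, Q(γ) = Q(√259, √131))

Obviously Q(γ) ⊆ Q(√259, √131), and [Q(√259, √131):Q] = 4 (since 259, 131 are distinct squarefree integers > 1 with 33929 not a perfect square). To show equality we compute the minimal polynomial of γ. From γ = √259 + √131: γ^2 = 259 + 2√(33929) + 131 = 390 + 2√(33929), so γ^2 - 390 = 2√(33929); squaring, (γ^2 - 390)^2 = 4·33929, i.e. γ^4 - 780γ^2 + 152100 - 135716 = 0, i.e. γ^4 - 780γ^2 + 16384 = 0. So γ is a root of x^4 - 780x^2 + 16384. This polynomial is irreducible over Q: it has no rational root (each ±√259 ± √131 is irrational), and any factorization into two quadratics over Q would force √(33929) ∈ Q (pairing opposite roots) or √259, √131 ∈ Q (other pairings), all impossible. Hence [Q(γ):Q] = 4 = [Q(√259, √131):Q], so Q(γ) = Q(√259, √131).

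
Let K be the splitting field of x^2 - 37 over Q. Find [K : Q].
[K : Q] = 2

f(x) = x^2 - 37 factors as (x - √37)(x + √37). The splitting field is K = Q(√37). Since 37 is squarefree and > 1, it is not a perfect square, so x^2 - 37 is irreducible over Q and [Q(√37) : Q] = 2. Hence [K : Q] = 2.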